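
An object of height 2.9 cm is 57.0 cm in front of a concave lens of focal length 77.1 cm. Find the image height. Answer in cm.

For a concave lens, f = -77.1 cm.
1/d_i = 1/f − 1/d_o = 1/(-77.10) − 1/(57.0) = -0.03051, so d_i = -32.77 cm.
m = −d_i/d_o = +0.5749.
|h_i| = |m|·h_o = 0.5749 × 2.9 = 1.67 cm. The image is virtual, upright and reduced, on the same side as the object.

1.67 cm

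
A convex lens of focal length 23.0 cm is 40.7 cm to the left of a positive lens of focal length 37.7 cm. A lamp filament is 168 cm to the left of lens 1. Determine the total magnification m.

m = -0.253

Lens 1: 1/d_i1 = 1/(23.0) − 1/(168) = 0.03753, so d_i1 = 26.65 cm; m₁ = −d_i1/d_o1 = -0.1586.
d_o2 = 40.7 − (26.65) = 14.05 cm.
Lens 2: 1/d_i2 = 1/(37.7) − 1/(14.05) = -0.04465, so d_i2 = -22.40 cm; m₂ = −d_i2/d_o2 = +1.594.
m = m₁·m₂ = (-0.1586)(+1.594) = -0.253.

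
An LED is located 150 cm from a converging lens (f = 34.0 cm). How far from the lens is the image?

Lens equation: 1/v = 1/f − 1/u = 1/(34.00) − 1/(150) = 0.02941 − 0.006667 = 0.02275, so v = 44.0 cm.
The image is real, inverted and reduced, on the far side of the lens.

44.0 cm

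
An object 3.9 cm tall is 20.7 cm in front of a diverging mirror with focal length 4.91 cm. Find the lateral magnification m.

m = +0.192

For a diverging mirror, f = -4.91 cm.
1/d_i = 1/f − 1/d_o = 1/(-4.910) − 1/(20.7) = -0.2520, so d_i = -3.969 cm.
m = −d_i/d_o = −(-3.969)/(20.7) = +0.192.
The image is virtual, upright and reduced, behind the mirror.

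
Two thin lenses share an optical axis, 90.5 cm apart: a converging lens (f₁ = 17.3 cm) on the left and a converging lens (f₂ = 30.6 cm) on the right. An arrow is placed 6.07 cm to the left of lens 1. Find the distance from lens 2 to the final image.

Lens 1: 1/d_i1 = 1/f₁ − 1/d_o1 = 1/(17.3) − 1/(6.07) = -0.1069, so d_i1 = -9.351 cm.
The intermediate image is 9.351 cm to the left of lens 1 (virtual), which is 90.5 − (-9.351) = 99.85 cm to the left of lens 2, so d_o2 = +99.85 cm.
Lens 2: 1/d_i2 = 1/f₂ − 1/d_o2 = 1/(30.6) − 1/(99.85) = 0.02266, so d_i2 = 44.1 cm.
The final image is real, 44.1 cm to the right of lens 2 (overall magnification ≈ -0.68).

44.1 cm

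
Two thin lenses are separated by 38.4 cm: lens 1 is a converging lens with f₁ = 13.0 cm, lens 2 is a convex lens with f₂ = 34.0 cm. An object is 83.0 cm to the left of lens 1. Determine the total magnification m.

Lens 1: 1/d_i1 = 1/(13.0) − 1/(83.0) = 0.06487, so d_i1 = 15.41 cm; m₁ = −d_i1/d_o1 = -0.1857.
d_o2 = 38.4 − (15.41) = 22.99 cm.
Lens 2: 1/d_i2 = 1/(34.0) − 1/(22.99) = -0.01409, so d_i2 = -71.00 cm; m₂ = −d_i2/d_o2 = +3.088.
m = m₁·m₂ = (-0.1857)(+3.088) = -0.573.

m = -0.573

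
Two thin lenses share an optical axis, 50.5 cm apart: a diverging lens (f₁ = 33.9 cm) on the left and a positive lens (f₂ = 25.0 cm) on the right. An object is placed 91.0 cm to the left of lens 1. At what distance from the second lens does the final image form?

Lens 1 is diverging, so f₁ = −33.9 cm.
Lens 1: 1/d_i1 = 1/f₁ − 1/d_o1 = 1/(-33.9) − 1/(91.0) = -0.04049, so d_i1 = -24.70 cm.
The intermediate image is 24.70 cm to the left of lens 1 (virtual), which is 50.5 − (-24.70) = 75.20 cm to the left of lens 2, so d_o2 = +75.20 cm.
Lens 2: 1/d_i2 = 1/f₂ − 1/d_o2 = 1/(25.0) − 1/(75.20) = 0.02670, so d_i2 = 37.5 cm.
The final image is real, 37.5 cm to the right of lens 2 (overall magnification ≈ -0.14).

37.5 cm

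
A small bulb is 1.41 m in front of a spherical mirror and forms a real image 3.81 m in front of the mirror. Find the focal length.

Real image ⇒ d_i = +3.81 m.
1/f = 1/d_o + 1/d_i = 1/(1.41) + 1/(3.81) = 0.9717, so f = 1.03 m.
Since f is positive, the spherical mirror is concave.

f = 1.03 m (concave)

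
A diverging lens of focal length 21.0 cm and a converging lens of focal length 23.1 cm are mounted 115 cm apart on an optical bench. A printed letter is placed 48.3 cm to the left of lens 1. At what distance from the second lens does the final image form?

Lens 1 is diverging, so f₁ = −21.0 cm.
Lens 1: 1/d_i1 = 1/f₁ − 1/d_o1 = 1/(-21.0) − 1/(48.3) = -0.06832, so d_i1 = -14.64 cm.
The intermediate image is 14.64 cm to the left of lens 1 (virtual), which is 115 − (-14.64) = 129.6 cm to the left of lens 2, so d_o2 = +129.6 cm.
Lens 2: 1/d_i2 = 1/f₂ − 1/d_o2 = 1/(23.1) − 1/(129.6) = 0.03557, so d_i2 = 28.1 cm.
The final image is real, 28.1 cm to the right of lens 2 (overall magnification ≈ -0.066).

28.1 cm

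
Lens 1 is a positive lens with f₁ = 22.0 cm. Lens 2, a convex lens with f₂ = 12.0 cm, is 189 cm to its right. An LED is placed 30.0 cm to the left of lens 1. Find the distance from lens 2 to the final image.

13.5 cm

Lens 1: 1/d_i1 = 1/f₁ − 1/d_o1 = 1/(22.0) − 1/(30.0) = 0.01212, so d_i1 = 82.50 cm.
The intermediate image is 82.50 cm to the right of lens 1, which is 189 − (82.50) = 106.5 cm to the left of lens 2, so d_o2 = +106.5 cm.
Lens 2: 1/d_i2 = 1/f₂ − 1/d_o2 = 1/(12.0) − 1/(106.5) = 0.07394, so d_i2 = 13.5 cm.
The final image is real, 13.5 cm to the right of lens 2 (overall magnification ≈ 0.35).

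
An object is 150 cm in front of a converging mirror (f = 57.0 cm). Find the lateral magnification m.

1/d_i = 1/f − 1/d_o = 1/(57.00) − 1/(150) = 0.01088, so d_i = 91.94 cm.
m = −d_i/d_o = −(91.94)/(150) = -0.613.
The image is real, inverted and reduced, in front of the mirror.

m = -0.613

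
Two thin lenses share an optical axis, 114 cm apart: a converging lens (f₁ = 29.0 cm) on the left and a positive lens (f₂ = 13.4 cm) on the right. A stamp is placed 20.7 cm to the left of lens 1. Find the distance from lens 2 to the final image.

14.4 cm

Lens 1: 1/d_i1 = 1/f₁ − 1/d_o1 = 1/(29.0) − 1/(20.7) = -0.01383, so d_i1 = -72.33 cm.
The intermediate image is 72.33 cm to the left of lens 1 (virtual), which is 114 − (-72.33) = 186.3 cm to the left of lens 2, so d_o2 = +186.3 cm.
Lens 2: 1/d_i2 = 1/f₂ − 1/d_o2 = 1/(13.4) − 1/(186.3) = 0.06926, so d_i2 = 14.4 cm.
The final image is real, 14.4 cm to the right of lens 2 (overall magnification ≈ -0.27).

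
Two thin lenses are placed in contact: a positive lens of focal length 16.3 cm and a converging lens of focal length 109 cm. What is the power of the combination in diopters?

P = +7.05 D

P₁ = 1/f₁ = 1/(0.163 m) = +6.135 D; P₂ = 1/f₂ = 1/(1.09 m) = +0.9174 D.
For thin lenses in contact, P = P₁ + P₂ = (+6.135) + (+0.9174) = +7.05 D.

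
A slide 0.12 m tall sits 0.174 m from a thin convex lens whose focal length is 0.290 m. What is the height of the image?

0.300 m

1/d_i = 1/f − 1/d_o = 1/(0.2900) − 1/(0.174) = -2.299, so d_i = -0.4350 m.
m = −d_i/d_o = +2.500.
|h_i| = |m|·h_o = 2.500 × 0.12 = 0.300 m. The image is virtual, upright and enlarged, on the same side as the object.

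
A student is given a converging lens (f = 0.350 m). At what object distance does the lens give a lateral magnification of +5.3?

m = −d_i/d_o ⇒ d_i = −m·d_o.
1/f = 1/d_o + 1/d_i = 1/d_o − 1/(m·d_o) = (1 − 1/m)/d_o, so d_o = f(1 − 1/m) = (0.3500)(1 − 1/(+5.3)) = 0.284 m.

0.284 m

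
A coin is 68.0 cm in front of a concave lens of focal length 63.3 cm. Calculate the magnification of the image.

For a concave lens, f = -63.3 cm.
1/d_i = 1/f − 1/d_o = 1/(-63.30) − 1/(68.0) = -0.03050, so d_i = -32.78 cm.
m = −d_i/d_o = −(-32.78)/(68.0) = +0.482.
The image is virtual, upright and reduced, on the same side as the object.

m = +0.482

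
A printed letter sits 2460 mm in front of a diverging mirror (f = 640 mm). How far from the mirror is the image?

For a diverging mirror, f = -640 mm.
Mirror equation: 1/d_i = 1/f − 1/d_o = 1/(-640.0) − 1/(2460) = -0.001563 − 0.0004065 = -0.001969, so d_i = -508 mm.
The image is virtual, upright and reduced, behind the mirror.

508 mm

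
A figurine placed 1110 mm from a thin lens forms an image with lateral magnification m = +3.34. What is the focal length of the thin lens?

f = 1580 mm (converging)

m = −d_i/d_o ⇒ d_i = −m·d_o = −(+3.34)·(1110) = -3707 mm.
1/f = 1/d_o + 1/d_i = 1/(1110) + 1/(-3707) = 0.0006311, so f = 1580 mm.
Since f is positive, the thin lens is converging.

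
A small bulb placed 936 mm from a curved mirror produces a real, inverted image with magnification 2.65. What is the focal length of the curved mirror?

f = 680 mm (concave)

m = −d_i/d_o ⇒ d_i = −m·d_o = −(-2.65)·(936) = 2480 mm.
1/f = 1/d_o + 1/d_i = 1/(936) + 1/(2480) = 0.001472, so f = 680 mm.
Since f is positive, the curved mirror is concave.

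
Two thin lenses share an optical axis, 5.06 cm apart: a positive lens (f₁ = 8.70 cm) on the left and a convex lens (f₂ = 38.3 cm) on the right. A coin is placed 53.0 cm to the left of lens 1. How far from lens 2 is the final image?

4.69 cm

Lens 1: 1/d_i1 = 1/f₁ − 1/d_o1 = 1/(8.70) − 1/(53.0) = 0.09607, so d_i1 = 10.41 cm.
The intermediate image is 10.41 cm to the right of lens 1, which lies 5.350 cm to the right of lens 2 — a virtual object — so d_o2 = −5.350 cm.
Lens 2: 1/d_i2 = 1/f₂ − 1/d_o2 = 1/(38.3) − 1/(-5.350) = 0.2130, so d_i2 = 4.69 cm.
The final image is real, 4.69 cm to the right of lens 2 (overall magnification ≈ -0.17).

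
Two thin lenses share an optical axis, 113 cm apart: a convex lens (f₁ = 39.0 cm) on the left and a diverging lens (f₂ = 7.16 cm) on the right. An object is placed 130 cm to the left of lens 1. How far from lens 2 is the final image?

Lens 1: 1/d_i1 = 1/f₁ − 1/d_o1 = 1/(39.0) − 1/(130) = 0.01795, so d_i1 = 55.71 cm.
The intermediate image is 55.71 cm to the right of lens 1, which is 113 − (55.71) = 57.29 cm to the left of lens 2, so d_o2 = +57.29 cm.
Lens 2 is diverging, so f₂ = −7.16 cm.
Lens 2: 1/d_i2 = 1/f₂ − 1/d_o2 = 1/(-7.16) − 1/(57.29) = -0.1571, so d_i2 = -6.36 cm.
The final image is virtual, 6.36 cm to the left of lens 2 (overall magnification ≈ -0.048).

6.36 cm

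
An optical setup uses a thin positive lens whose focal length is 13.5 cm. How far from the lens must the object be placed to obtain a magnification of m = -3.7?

17.1 cm

m = −d_i/d_o ⇒ d_i = −m·d_o.
1/f = 1/d_o + 1/d_i = 1/d_o − 1/(m·d_o) = (1 − 1/m)/d_o, so d_o = f(1 − 1/m) = (13.50)(1 − 1/(-3.7)) = 17.1 cm.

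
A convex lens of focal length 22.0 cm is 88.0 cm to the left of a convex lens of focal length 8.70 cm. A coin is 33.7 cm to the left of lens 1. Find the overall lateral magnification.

Lens 1: 1/d_i1 = 1/(22.0) − 1/(33.7) = 0.01578, so d_i1 = 63.37 cm; m₁ = −d_i1/d_o1 = -1.880.
d_o2 = 88.0 − (63.37) = 24.63 cm.
Lens 2: 1/d_i2 = 1/(8.70) − 1/(24.63) = 0.07434, so d_i2 = 13.45 cm; m₂ = −d_i2/d_o2 = -0.5461.
m = m₁·m₂ = (-1.880)(-0.5461) = +1.03.

m = +1.03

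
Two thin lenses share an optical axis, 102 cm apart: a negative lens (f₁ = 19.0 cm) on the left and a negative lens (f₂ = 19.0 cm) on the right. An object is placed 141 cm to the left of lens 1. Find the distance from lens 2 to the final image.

16.4 cm

Lens 1 is diverging, so f₁ = −19.0 cm.
Lens 1: 1/d_i1 = 1/f₁ − 1/d_o1 = 1/(-19.0) − 1/(141) = -0.05972, so d_i1 = -16.74 cm.
The intermediate image is 16.74 cm to the left of lens 1 (virtual), which is 102 − (-16.74) = 118.7 cm to the left of lens 2, so d_o2 = +118.7 cm.
Lens 2 is diverging, so f₂ = −19.0 cm.
Lens 2: 1/d_i2 = 1/f₂ − 1/d_o2 = 1/(-19.0) − 1/(118.7) = -0.06106, so d_i2 = -16.4 cm.
The final image is virtual, 16.4 cm to the left of lens 2 (overall magnification ≈ 0.016).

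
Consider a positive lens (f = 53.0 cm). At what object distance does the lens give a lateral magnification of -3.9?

m = −d_i/d_o ⇒ d_i = −m·d_o.
1/f = 1/d_o + 1/d_i = 1/d_o − 1/(m·d_o) = (1 − 1/m)/d_o, so d_o = f(1 − 1/m) = (53.00)(1 − 1/(-3.9)) = 66.6 cm.

66.6 cm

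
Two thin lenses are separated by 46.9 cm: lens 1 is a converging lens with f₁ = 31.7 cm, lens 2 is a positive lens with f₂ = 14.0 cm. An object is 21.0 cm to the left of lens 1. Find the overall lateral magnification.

m = -0.436

Lens 1: 1/d_i1 = 1/(31.7) − 1/(21.0) = -0.01607, so d_i1 = -62.21 cm; m₁ = −d_i1/d_o1 = +2.962.
d_o2 = 46.9 − (-62.21) = 109.1 cm.
Lens 2: 1/d_i2 = 1/(14.0) − 1/(109.1) = 0.06226, so d_i2 = 16.06 cm; m₂ = −d_i2/d_o2 = -0.1472.
m = m₁·m₂ = (+2.962)(-0.1472) = -0.436.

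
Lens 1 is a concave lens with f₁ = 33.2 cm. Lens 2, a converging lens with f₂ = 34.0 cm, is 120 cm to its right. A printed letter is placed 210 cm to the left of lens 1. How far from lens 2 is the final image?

Lens 1 is diverging, so f₁ = −33.2 cm.
Lens 1: 1/d_i1 = 1/f₁ − 1/d_o1 = 1/(-33.2) − 1/(210) = -0.03488, so d_i1 = -28.67 cm.
The intermediate image is 28.67 cm to the left of lens 1 (virtual), which is 120 − (-28.67) = 148.7 cm to the left of lens 2, so d_o2 = +148.7 cm.
Lens 2: 1/d_i2 = 1/f₂ − 1/d_o2 = 1/(34.0) − 1/(148.7) = 0.02269, so d_i2 = 44.1 cm.
The final image is real, 44.1 cm to the right of lens 2 (overall magnification ≈ -0.040).

44.1 cm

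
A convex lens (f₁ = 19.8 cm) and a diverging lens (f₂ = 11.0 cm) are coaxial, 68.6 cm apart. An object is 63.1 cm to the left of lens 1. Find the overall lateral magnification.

Lens 1: 1/d_i1 = 1/(19.8) − 1/(63.1) = 0.03466, so d_i1 = 28.85 cm; m₁ = −d_i1/d_o1 = -0.4572.
d_o2 = 68.6 − (28.85) = 39.75 cm.
f₂ = −11.0 cm (diverging).
Lens 2: 1/d_i2 = 1/(-11.0) − 1/(39.75) = -0.1161, so d_i2 = -8.616 cm; m₂ = −d_i2/d_o2 = +0.2167.
m = m₁·m₂ = (-0.4572)(+0.2167) = -0.0991.

m = -0.0991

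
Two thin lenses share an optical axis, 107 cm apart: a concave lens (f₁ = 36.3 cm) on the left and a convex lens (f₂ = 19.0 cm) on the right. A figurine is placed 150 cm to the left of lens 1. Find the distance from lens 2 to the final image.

Lens 1 is diverging, so f₁ = −36.3 cm.
Lens 1: 1/d_i1 = 1/f₁ − 1/d_o1 = 1/(-36.3) − 1/(150) = -0.03421, so d_i1 = -29.23 cm.
The intermediate image is 29.23 cm to the left of lens 1 (virtual), which is 107 − (-29.23) = 136.2 cm to the left of lens 2, so d_o2 = +136.2 cm.
Lens 2: 1/d_i2 = 1/f₂ − 1/d_o2 = 1/(19.0) − 1/(136.2) = 0.04529, so d_i2 = 22.1 cm.
The final image is real, 22.1 cm to the right of lens 2 (overall magnification ≈ -0.032).

22.1 cm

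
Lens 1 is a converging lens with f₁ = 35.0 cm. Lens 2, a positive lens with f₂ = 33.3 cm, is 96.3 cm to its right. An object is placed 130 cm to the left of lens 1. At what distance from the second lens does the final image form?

107 cm

Lens 1: 1/d_i1 = 1/f₁ − 1/d_o1 = 1/(35.0) − 1/(130) = 0.02088, so d_i1 = 47.89 cm.
The intermediate image is 47.89 cm to the right of lens 1, which is 96.3 − (47.89) = 48.41 cm to the left of lens 2, so d_o2 = +48.41 cm.
Lens 2: 1/d_i2 = 1/f₂ − 1/d_o2 = 1/(33.3) − 1/(48.41) = 0.009373, so d_i2 = 107 cm.
The final image is real, 107 cm to the right of lens 2 (overall magnification ≈ 0.81).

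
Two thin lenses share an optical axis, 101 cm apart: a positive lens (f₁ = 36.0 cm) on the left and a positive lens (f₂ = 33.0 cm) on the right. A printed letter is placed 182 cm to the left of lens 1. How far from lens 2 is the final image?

80.1 cm

Lens 1: 1/d_i1 = 1/f₁ − 1/d_o1 = 1/(36.0) − 1/(182) = 0.02228, so d_i1 = 44.88 cm.
The intermediate image is 44.88 cm to the right of lens 1, which is 101 − (44.88) = 56.12 cm to the left of lens 2, so d_o2 = +56.12 cm.
Lens 2: 1/d_i2 = 1/f₂ − 1/d_o2 = 1/(33.0) − 1/(56.12) = 0.01248, so d_i2 = 80.1 cm.
The final image is real, 80.1 cm to the right of lens 2 (overall magnification ≈ 0.35).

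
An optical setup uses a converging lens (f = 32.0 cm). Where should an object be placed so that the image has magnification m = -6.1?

m = −d_i/d_o ⇒ d_i = −m·d_o.
1/f = 1/d_o + 1/d_i = 1/d_o − 1/(m·d_o) = (1 − 1/m)/d_o, so d_o = f(1 − 1/m) = (32.00)(1 − 1/(-6.1)) = 37.2 cm.

37.2 cm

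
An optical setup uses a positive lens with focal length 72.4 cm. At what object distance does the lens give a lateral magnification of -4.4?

m = −d_i/d_o ⇒ d_i = −m·d_o.
1/f = 1/d_o + 1/d_i = 1/d_o − 1/(m·d_o) = (1 − 1/m)/d_o, so d_o = f(1 − 1/m) = (72.40)(1 − 1/(-4.4)) = 88.9 cm.

88.9 cm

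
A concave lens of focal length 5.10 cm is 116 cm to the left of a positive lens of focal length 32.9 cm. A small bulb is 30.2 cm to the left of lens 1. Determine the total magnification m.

m = -0.0543

f₁ = −5.10 cm (diverging).
Lens 1: 1/d_i1 = 1/(-5.10) − 1/(30.2) = -0.2292, so d_i1 = -4.363 cm; m₁ = −d_i1/d_o1 = +0.1445.
d_o2 = 116 − (-4.363) = 120.4 cm.
Lens 2: 1/d_i2 = 1/(32.9) − 1/(120.4) = 0.02209, so d_i2 = 45.27 cm; m₂ = −d_i2/d_o2 = -0.3760.
m = m₁·m₂ = (+0.1445)(-0.3760) = -0.0543.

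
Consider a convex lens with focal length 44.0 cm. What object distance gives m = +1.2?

7.33 cm

m = −d_i/d_o ⇒ d_i = −m·d_o.
1/f = 1/d_o + 1/d_i = 1/d_o − 1/(m·d_o) = (1 − 1/m)/d_o, so d_o = f(1 − 1/m) = (44.00)(1 − 1/(+1.2)) = 7.33 cm.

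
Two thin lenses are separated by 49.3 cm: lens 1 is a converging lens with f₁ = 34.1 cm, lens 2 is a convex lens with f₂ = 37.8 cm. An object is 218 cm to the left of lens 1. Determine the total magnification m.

m = -0.242

Lens 1: 1/d_i1 = 1/(34.1) − 1/(218) = 0.02474, so d_i1 = 40.42 cm; m₁ = −d_i1/d_o1 = -0.1854.
d_o2 = 49.3 − (40.42) = 8.880 cm.
Lens 2: 1/d_i2 = 1/(37.8) − 1/(8.880) = -0.08616, so d_i2 = -11.61 cm; m₂ = −d_i2/d_o2 = +1.307.
m = m₁·m₂ = (-0.1854)(+1.307) = -0.242.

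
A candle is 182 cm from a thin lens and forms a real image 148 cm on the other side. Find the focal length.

Real image ⇒ d_i = +148 cm.
1/f = 1/d_o + 1/d_i = 1/(182) + 1/(148) = 0.01225, so f = 81.6 cm.
Since f is positive, the thin lens is converging.

f = 81.6 cm (converging)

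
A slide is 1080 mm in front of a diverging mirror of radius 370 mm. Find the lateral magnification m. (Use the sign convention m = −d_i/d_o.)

f = R/2 = 370/2 = 185.0 mm; for a diverging mirror, f = -185.0 mm.
1/d_i = 1/f − 1/d_o = 1/(-185.0) − 1/(1080) = -0.006331, so d_i = -157.9 mm.
m = −d_i/d_o = −(-157.9)/(1080) = +0.146.
The image is virtual, upright and reduced, behind the mirror.

m = +0.146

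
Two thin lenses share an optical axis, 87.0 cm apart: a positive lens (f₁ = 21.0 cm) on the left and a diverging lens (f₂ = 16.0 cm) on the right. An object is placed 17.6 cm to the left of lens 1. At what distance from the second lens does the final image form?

Lens 1: 1/d_i1 = 1/f₁ − 1/d_o1 = 1/(21.0) − 1/(17.6) = -0.009199, so d_i1 = -108.7 cm.
The intermediate image is 108.7 cm to the left of lens 1 (virtual), which is 87.0 − (-108.7) = 195.7 cm to the left of lens 2, so d_o2 = +195.7 cm.
Lens 2 is diverging, so f₂ = −16.0 cm.
Lens 2: 1/d_i2 = 1/f₂ − 1/d_o2 = 1/(-16.0) − 1/(195.7) = -0.06761, so d_i2 = -14.8 cm.
The final image is virtual, 14.8 cm to the left of lens 2 (overall magnification ≈ 0.47).

14.8 cm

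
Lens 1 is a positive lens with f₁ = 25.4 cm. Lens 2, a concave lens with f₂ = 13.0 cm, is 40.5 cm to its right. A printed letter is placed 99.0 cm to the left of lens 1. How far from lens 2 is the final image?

4.26 cm

Lens 1: 1/d_i1 = 1/f₁ − 1/d_o1 = 1/(25.4) − 1/(99.0) = 0.02927, so d_i1 = 34.17 cm.
The intermediate image is 34.17 cm to the right of lens 1, which is 40.5 − (34.17) = 6.330 cm to the left of lens 2, so d_o2 = +6.330 cm.
Lens 2 is diverging, so f₂ = −13.0 cm.
Lens 2: 1/d_i2 = 1/f₂ − 1/d_o2 = 1/(-13.0) − 1/(6.330) = -0.2349, so d_i2 = -4.26 cm.
The final image is virtual, 4.26 cm to the left of lens 2 (overall magnification ≈ -0.23).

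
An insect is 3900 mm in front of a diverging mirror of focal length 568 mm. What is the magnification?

For a diverging mirror, f = -568 mm.
1/d_i = 1/f − 1/d_o = 1/(-568.0) − 1/(3900) = -0.002017, so d_i = -495.8 mm.
m = −d_i/d_o = −(-495.8)/(3900) = +0.127.
The image is virtual, upright and reduced, behind the mirror.

m = +0.127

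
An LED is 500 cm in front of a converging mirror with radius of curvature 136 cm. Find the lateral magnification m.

f = R/2 = 136/2 = 68.00 cm.
1/d_i = 1/f − 1/d_o = 1/(68.00) − 1/(500) = 0.01271, so d_i = 78.70 cm.
m = −d_i/d_o = −(78.70)/(500) = -0.157.
The image is real, inverted and reduced, in front of the mirror.

m = -0.157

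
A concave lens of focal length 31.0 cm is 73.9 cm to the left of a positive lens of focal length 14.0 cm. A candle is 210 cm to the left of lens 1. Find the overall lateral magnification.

f₁ = −31.0 cm (diverging).
Lens 1: 1/d_i1 = 1/(-31.0) − 1/(210) = -0.03702, so d_i1 = -27.01 cm; m₁ = −d_i1/d_o1 = +0.1286.
d_o2 = 73.9 − (-27.01) = 100.9 cm.
Lens 2: 1/d_i2 = 1/(14.0) − 1/(100.9) = 0.06152, so d_i2 = 16.26 cm; m₂ = −d_i2/d_o2 = -0.1611.
m = m₁·m₂ = (+0.1286)(-0.1611) = -0.0207.

m = -0.0207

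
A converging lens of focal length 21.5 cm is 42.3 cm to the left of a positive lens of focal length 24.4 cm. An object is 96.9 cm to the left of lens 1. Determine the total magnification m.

Lens 1: 1/d_i1 = 1/(21.5) − 1/(96.9) = 0.03619, so d_i1 = 27.63 cm; m₁ = −d_i1/d_o1 = -0.2851.
d_o2 = 42.3 − (27.63) = 14.67 cm.
Lens 2: 1/d_i2 = 1/(24.4) − 1/(14.67) = -0.02718, so d_i2 = -36.79 cm; m₂ = −d_i2/d_o2 = +2.508.
m = m₁·m₂ = (-0.2851)(+2.508) = -0.715.

m = -0.715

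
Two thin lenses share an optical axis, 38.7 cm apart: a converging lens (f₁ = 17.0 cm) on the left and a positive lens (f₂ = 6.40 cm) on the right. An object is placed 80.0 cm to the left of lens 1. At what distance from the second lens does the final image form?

Lens 1: 1/d_i1 = 1/f₁ − 1/d_o1 = 1/(17.0) − 1/(80.0) = 0.04632, so d_i1 = 21.59 cm.
The intermediate image is 21.59 cm to the right of lens 1, which is 38.7 − (21.59) = 17.11 cm to the left of lens 2, so d_o2 = +17.11 cm.
Lens 2: 1/d_i2 = 1/f₂ − 1/d_o2 = 1/(6.40) − 1/(17.11) = 0.09780, so d_i2 = 10.2 cm.
The final image is real, 10.2 cm to the right of lens 2 (overall magnification ≈ 0.16).

10.2 cm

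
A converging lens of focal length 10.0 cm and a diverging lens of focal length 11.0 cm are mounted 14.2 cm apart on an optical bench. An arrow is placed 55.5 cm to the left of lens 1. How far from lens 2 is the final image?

Lens 1: 1/d_i1 = 1/f₁ − 1/d_o1 = 1/(10.0) − 1/(55.5) = 0.08198, so d_i1 = 12.20 cm.
The intermediate image is 12.20 cm to the right of lens 1, which is 14.2 − (12.20) = 2.000 cm to the left of lens 2, so d_o2 = +2.000 cm.
Lens 2 is diverging, so f₂ = −11.0 cm.
Lens 2: 1/d_i2 = 1/f₂ − 1/d_o2 = 1/(-11.0) − 1/(2.000) = -0.5909, so d_i2 = -1.69 cm.
The final image is virtual, 1.69 cm to the left of lens 2 (overall magnification ≈ -0.19).

1.69 cm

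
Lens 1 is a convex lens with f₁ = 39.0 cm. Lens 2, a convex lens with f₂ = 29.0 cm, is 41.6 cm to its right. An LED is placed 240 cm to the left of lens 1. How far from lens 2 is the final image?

Lens 1: 1/d_i1 = 1/f₁ − 1/d_o1 = 1/(39.0) − 1/(240) = 0.02147, so d_i1 = 46.57 cm.
The intermediate image is 46.57 cm to the right of lens 1, which lies 4.970 cm to the right of lens 2 — a virtual object — so d_o2 = −4.970 cm.
Lens 2: 1/d_i2 = 1/f₂ − 1/d_o2 = 1/(29.0) − 1/(-4.970) = 0.2357, so d_i2 = 4.24 cm.
The final image is real, 4.24 cm to the right of lens 2 (overall magnification ≈ -0.17).

4.24 cm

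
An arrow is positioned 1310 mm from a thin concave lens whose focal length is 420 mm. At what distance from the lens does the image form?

For a concave lens, f = -420 mm.
Lens equation: 1/d_i = 1/f − 1/d_o = 1/(-420.0) − 1/(1310) = -0.002381 − 0.0007634 = -0.003144, so d_i = -318 mm.
The image is virtual, upright and reduced, on the same side as the object.

318 mm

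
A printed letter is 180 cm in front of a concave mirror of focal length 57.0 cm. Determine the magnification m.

m = -0.463

1/d_i = 1/f − 1/d_o = 1/(57.00) − 1/(180) = 0.01199, so d_i = 83.41 cm.
m = −d_i/d_o = −(83.41)/(180) = -0.463.
The image is real, inverted and reduced, in front of the mirror.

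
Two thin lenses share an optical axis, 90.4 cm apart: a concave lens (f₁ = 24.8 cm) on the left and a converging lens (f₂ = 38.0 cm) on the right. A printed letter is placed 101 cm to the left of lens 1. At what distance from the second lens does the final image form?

58.0 cm

Lens 1 is diverging, so f₁ = −24.8 cm.
Lens 1: 1/d_i1 = 1/f₁ − 1/d_o1 = 1/(-24.8) − 1/(101) = -0.05022, so d_i1 = -19.91 cm.
The intermediate image is 19.91 cm to the left of lens 1 (virtual), which is 90.4 − (-19.91) = 110.3 cm to the left of lens 2, so d_o2 = +110.3 cm.
Lens 2: 1/d_i2 = 1/f₂ − 1/d_o2 = 1/(38.0) − 1/(110.3) = 0.01725, so d_i2 = 58.0 cm.
The final image is real, 58.0 cm to the right of lens 2 (overall magnification ≈ -0.10).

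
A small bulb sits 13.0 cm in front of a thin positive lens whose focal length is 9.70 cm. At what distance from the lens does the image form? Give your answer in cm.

Lens equation: 1/v = 1/f − 1/u = 1/(9.700) − 1/(13.0) = 0.1031 − 0.07692 = 0.02617, so v = 38.2 cm.
The image is real, inverted and enlarged, on the far side of the lens.

38.2 cm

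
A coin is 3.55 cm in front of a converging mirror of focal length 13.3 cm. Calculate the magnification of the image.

1/d_i = 1/f − 1/d_o = 1/(13.30) − 1/(3.55) = -0.2065, so d_i = -4.843 cm.
m = −d_i/d_o = −(-4.843)/(3.55) = +1.36.
The image is virtual, upright and enlarged, behind the mirror.

m = +1.36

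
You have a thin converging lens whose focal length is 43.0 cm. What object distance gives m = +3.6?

31.1 cm

m = −d_i/d_o ⇒ d_i = −m·d_o.
1/f = 1/d_o + 1/d_i = 1/d_o − 1/(m·d_o) = (1 − 1/m)/d_o, so d_o = f(1 − 1/m) = (43.00)(1 − 1/(+3.6)) = 31.1 cm.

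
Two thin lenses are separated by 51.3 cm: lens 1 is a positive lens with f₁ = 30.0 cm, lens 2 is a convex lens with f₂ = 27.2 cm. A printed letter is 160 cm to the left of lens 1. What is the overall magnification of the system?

m = -0.490

Lens 1: 1/d_i1 = 1/(30.0) − 1/(160) = 0.02708, so d_i1 = 36.92 cm; m₁ = −d_i1/d_o1 = -0.2308.
d_o2 = 51.3 − (36.92) = 14.38 cm.
Lens 2: 1/d_i2 = 1/(27.2) − 1/(14.38) = -0.03278, so d_i2 = -30.51 cm; m₂ = −d_i2/d_o2 = +2.122.
m = m₁·m₂ = (-0.2308)(+2.122) = -0.490.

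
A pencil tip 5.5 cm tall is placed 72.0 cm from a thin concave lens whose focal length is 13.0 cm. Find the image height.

0.841 cm

For a concave lens, f = -13.0 cm.
1/d_i = 1/f − 1/d_o = 1/(-13.00) − 1/(72.0) = -0.09081, so d_i = -11.01 cm.
m = −d_i/d_o = +0.1529.
|h_i| = |m|·h_o = 0.1529 × 5.5 = 0.841 cm. The image is virtual, upright and reduced, on the same side as the object.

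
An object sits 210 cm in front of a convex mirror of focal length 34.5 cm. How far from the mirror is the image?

For a convex mirror, f = -34.5 cm.
Mirror equation: 1/s_i = 1/f − 1/s_o = 1/(-34.50) − 1/(210) = -0.02899 − 0.004762 = -0.03375, so s_i = -29.6 cm.
The image is virtual, upright and reduced, behind the mirror.

29.6 cm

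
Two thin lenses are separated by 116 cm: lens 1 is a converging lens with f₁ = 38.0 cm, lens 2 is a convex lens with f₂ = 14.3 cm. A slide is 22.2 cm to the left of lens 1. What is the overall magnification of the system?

Lens 1: 1/d_i1 = 1/(38.0) − 1/(22.2) = -0.01873, so d_i1 = -53.39 cm; m₁ = −d_i1/d_o1 = +2.405.
d_o2 = 116 − (-53.39) = 169.4 cm.
Lens 2: 1/d_i2 = 1/(14.3) − 1/(169.4) = 0.06403, so d_i2 = 15.62 cm; m₂ = −d_i2/d_o2 = -0.09220.
m = m₁·m₂ = (+2.405)(-0.09220) = -0.222.

m = -0.222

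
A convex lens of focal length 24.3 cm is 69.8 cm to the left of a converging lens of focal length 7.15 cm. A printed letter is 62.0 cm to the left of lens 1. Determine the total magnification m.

Lens 1: 1/d_i1 = 1/(24.3) − 1/(62.0) = 0.02502, so d_i1 = 39.96 cm; m₁ = −d_i1/d_o1 = -0.6445.
d_o2 = 69.8 − (39.96) = 29.84 cm.
Lens 2: 1/d_i2 = 1/(7.15) − 1/(29.84) = 0.1063, so d_i2 = 9.403 cm; m₂ = −d_i2/d_o2 = -0.3151.
m = m₁·m₂ = (-0.6445)(-0.3151) = +0.203.

m = +0.203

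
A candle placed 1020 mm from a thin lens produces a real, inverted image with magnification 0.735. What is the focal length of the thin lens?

f = 432 mm (converging)

m = −d_i/d_o ⇒ d_i = −m·d_o = −(-0.735)·(1020) = 749.7 mm.
1/f = 1/d_o + 1/d_i = 1/(1020) + 1/(749.7) = 0.002314, so f = 432 mm.
Since f is positive, the thin lens is converging.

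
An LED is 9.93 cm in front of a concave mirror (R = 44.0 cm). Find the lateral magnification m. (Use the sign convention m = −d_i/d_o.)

m = +1.82

f = R/2 = 44.0/2 = 22.00 cm.
1/d_i = 1/f − 1/d_o = 1/(22.00) − 1/(9.93) = -0.05525, so d_i = -18.10 cm.
m = −d_i/d_o = −(-18.10)/(9.93) = +1.82.
The image is virtual, upright and enlarged, behind the mirror.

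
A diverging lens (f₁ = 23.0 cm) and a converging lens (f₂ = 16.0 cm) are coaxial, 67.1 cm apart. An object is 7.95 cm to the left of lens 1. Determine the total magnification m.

m = -0.209

f₁ = −23.0 cm (diverging).
Lens 1: 1/d_i1 = 1/(-23.0) − 1/(7.95) = -0.1693, so d_i1 = -5.908 cm; m₁ = −d_i1/d_o1 = +0.7431.
d_o2 = 67.1 − (-5.908) = 73.01 cm.
Lens 2: 1/d_i2 = 1/(16.0) − 1/(73.01) = 0.04880, so d_i2 = 20.49 cm; m₂ = −d_i2/d_o2 = -0.2807.
m = m₁·m₂ = (+0.7431)(-0.2807) = -0.209.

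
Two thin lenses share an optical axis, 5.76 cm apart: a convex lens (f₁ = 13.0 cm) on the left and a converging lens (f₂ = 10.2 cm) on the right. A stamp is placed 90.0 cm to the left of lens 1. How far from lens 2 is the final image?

Lens 1: 1/d_i1 = 1/f₁ − 1/d_o1 = 1/(13.0) − 1/(90.0) = 0.06581, so d_i1 = 15.19 cm.
The intermediate image is 15.19 cm to the right of lens 1, which lies 9.430 cm to the right of lens 2 — a virtual object — so d_o2 = −9.430 cm.
Lens 2: 1/d_i2 = 1/f₂ − 1/d_o2 = 1/(10.2) − 1/(-9.430) = 0.2041, so d_i2 = 4.90 cm.
The final image is real, 4.90 cm to the right of lens 2 (overall magnification ≈ -0.088).

4.90 cm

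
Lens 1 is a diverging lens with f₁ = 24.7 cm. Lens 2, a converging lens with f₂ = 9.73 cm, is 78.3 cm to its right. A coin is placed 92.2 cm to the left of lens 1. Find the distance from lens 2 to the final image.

10.8 cm

Lens 1 is diverging, so f₁ = −24.7 cm.
Lens 1: 1/d_i1 = 1/f₁ − 1/d_o1 = 1/(-24.7) − 1/(92.2) = -0.05133, so d_i1 = -19.48 cm.
The intermediate image is 19.48 cm to the left of lens 1 (virtual), which is 78.3 − (-19.48) = 97.78 cm to the left of lens 2, so d_o2 = +97.78 cm.
Lens 2: 1/d_i2 = 1/f₂ − 1/d_o2 = 1/(9.73) − 1/(97.78) = 0.09255, so d_i2 = 10.8 cm.
The final image is real, 10.8 cm to the right of lens 2 (overall magnification ≈ -0.023).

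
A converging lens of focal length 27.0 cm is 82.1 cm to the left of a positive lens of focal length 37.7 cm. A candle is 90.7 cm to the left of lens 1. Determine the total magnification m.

Lens 1: 1/d_i1 = 1/(27.0) − 1/(90.7) = 0.02601, so d_i1 = 38.44 cm; m₁ = −d_i1/d_o1 = -0.4238.
d_o2 = 82.1 − (38.44) = 43.66 cm.
Lens 2: 1/d_i2 = 1/(37.7) − 1/(43.66) = 0.003621, so d_i2 = 276.2 cm; m₂ = −d_i2/d_o2 = -6.326.
m = m₁·m₂ = (-0.4238)(-6.326) = +2.68.

m = +2.68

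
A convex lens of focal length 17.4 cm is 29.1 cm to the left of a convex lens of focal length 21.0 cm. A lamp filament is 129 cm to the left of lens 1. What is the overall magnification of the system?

m = -0.273

Lens 1: 1/d_i1 = 1/(17.4) − 1/(129) = 0.04972, so d_i1 = 20.11 cm; m₁ = −d_i1/d_o1 = -0.1559.
d_o2 = 29.1 − (20.11) = 8.990 cm.
Lens 2: 1/d_i2 = 1/(21.0) − 1/(8.990) = -0.06362, so d_i2 = -15.72 cm; m₂ = −d_i2/d_o2 = +1.749.
m = m₁·m₂ = (-0.1559)(+1.749) = -0.273.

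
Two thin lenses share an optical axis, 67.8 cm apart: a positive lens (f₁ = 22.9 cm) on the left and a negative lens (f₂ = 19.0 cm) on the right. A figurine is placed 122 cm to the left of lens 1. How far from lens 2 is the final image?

Lens 1: 1/d_i1 = 1/f₁ − 1/d_o1 = 1/(22.9) − 1/(122) = 0.03547, so d_i1 = 28.19 cm.
The intermediate image is 28.19 cm to the right of lens 1, which is 67.8 − (28.19) = 39.61 cm to the left of lens 2, so d_o2 = +39.61 cm.
Lens 2 is diverging, so f₂ = −19.0 cm.
Lens 2: 1/d_i2 = 1/f₂ − 1/d_o2 = 1/(-19.0) − 1/(39.61) = -0.07788, so d_i2 = -12.8 cm.
The final image is virtual, 12.8 cm to the left of lens 2 (overall magnification ≈ -0.075).

12.8 cm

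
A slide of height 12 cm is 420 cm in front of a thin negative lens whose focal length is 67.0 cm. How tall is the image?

For a negative lens, f = -67.0 cm.
1/d_i = 1/f − 1/d_o = 1/(-67.00) − 1/(420) = -0.01731, so d_i = -57.78 cm.
m = −d_i/d_o = +0.1376.
|h_i| = |m|·h_o = 0.1376 × 12 = 1.65 cm. The image is virtual, upright and reduced, on the same side as the object.

1.65 cm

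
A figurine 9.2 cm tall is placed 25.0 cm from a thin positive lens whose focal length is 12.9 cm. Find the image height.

9.81 cm

1/d_i = 1/f − 1/d_o = 1/(12.90) − 1/(25.0) = 0.03752, so d_i = 26.65 cm.
m = −d_i/d_o = -1.066.
|h_i| = |m|·h_o = 1.066 × 9.2 = 9.81 cm. The image is real, inverted and enlarged, on the far side of the lens.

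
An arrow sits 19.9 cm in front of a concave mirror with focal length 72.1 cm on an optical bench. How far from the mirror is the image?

Mirror equation: 1/s_i = 1/f − 1/s_o = 1/(72.10) − 1/(19.9) = 0.01387 − 0.05025 = -0.03638, so s_i = -27.5 cm.
The image is virtual, upright and enlarged, behind the mirror.

27.5 cm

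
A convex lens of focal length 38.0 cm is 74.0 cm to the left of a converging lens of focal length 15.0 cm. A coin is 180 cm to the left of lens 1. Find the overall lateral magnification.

Lens 1: 1/d_i1 = 1/(38.0) − 1/(180) = 0.02076, so d_i1 = 48.17 cm; m₁ = −d_i1/d_o1 = -0.2676.
d_o2 = 74.0 − (48.17) = 25.83 cm.
Lens 2: 1/d_i2 = 1/(15.0) − 1/(25.83) = 0.02795, so d_i2 = 35.78 cm; m₂ = −d_i2/d_o2 = -1.385.
m = m₁·m₂ = (-0.2676)(-1.385) = +0.371.

m = +0.371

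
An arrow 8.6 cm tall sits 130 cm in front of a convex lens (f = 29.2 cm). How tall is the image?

2.49 cm

1/d_i = 1/f − 1/d_o = 1/(29.20) − 1/(130) = 0.02655, so d_i = 37.66 cm.
m = −d_i/d_o = -0.2897.
|h_i| = |m|·h_o = 0.2897 × 8.6 = 2.49 cm. The image is real, inverted and reduced, on the far side of the lens.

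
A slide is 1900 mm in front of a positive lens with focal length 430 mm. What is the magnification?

1/d_i = 1/f − 1/d_o = 1/(430.0) − 1/(1900) = 0.001799, so d_i = 555.8 mm.
m = −d_i/d_o = −(555.8)/(1900) = -0.293.
The image is real, inverted and reduced, on the far side of the lens.

m = -0.293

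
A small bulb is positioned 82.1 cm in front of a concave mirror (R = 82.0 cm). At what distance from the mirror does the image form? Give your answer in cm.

81.9 cm

f = R/2 = 82.0/2 = 41.00 cm.
Mirror equation: 1/v = 1/f − 1/u = 1/(41.00) − 1/(82.1) = 0.02439 − 0.01218 = 0.01221, so v = 81.9 cm.
The image is real, inverted and reduced, in front of the mirror.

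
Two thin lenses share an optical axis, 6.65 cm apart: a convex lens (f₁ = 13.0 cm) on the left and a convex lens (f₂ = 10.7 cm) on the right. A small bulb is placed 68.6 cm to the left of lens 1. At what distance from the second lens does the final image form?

Lens 1: 1/d_i1 = 1/f₁ − 1/d_o1 = 1/(13.0) − 1/(68.6) = 0.06235, so d_i1 = 16.04 cm.
The intermediate image is 16.04 cm to the right of lens 1, which lies 9.390 cm to the right of lens 2 — a virtual object — so d_o2 = −9.390 cm.
Lens 2: 1/d_i2 = 1/f₂ − 1/d_o2 = 1/(10.7) − 1/(-9.390) = 0.2000, so d_i2 = 5.00 cm.
The final image is real, 5.00 cm to the right of lens 2 (overall magnification ≈ -0.12).

5.00 cm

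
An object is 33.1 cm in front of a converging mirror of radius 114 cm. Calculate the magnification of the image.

m = +2.38

f = R/2 = 114/2 = 57.00 cm.
1/d_i = 1/f − 1/d_o = 1/(57.00) − 1/(33.1) = -0.01267, so d_i = -78.94 cm.
m = −d_i/d_o = −(-78.94)/(33.1) = +2.38.
The image is virtual, upright and enlarged, behind the mirror.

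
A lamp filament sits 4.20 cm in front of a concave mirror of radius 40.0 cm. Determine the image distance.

f = R/2 = 40.0/2 = 20.00 cm.
Mirror equation: 1/s_i = 1/f − 1/s_o = 1/(20.00) − 1/(4.20) = 0.05000 − 0.2381 = -0.1881, so s_i = -5.32 cm.
The image is virtual, upright and enlarged, behind the mirror.

5.32 cm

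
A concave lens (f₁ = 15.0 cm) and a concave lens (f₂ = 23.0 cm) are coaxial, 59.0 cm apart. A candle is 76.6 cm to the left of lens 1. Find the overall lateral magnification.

m = +0.0398

f₁ = −15.0 cm (diverging).
Lens 1: 1/d_i1 = 1/(-15.0) − 1/(76.6) = -0.07972, so d_i1 = -12.54 cm; m₁ = −d_i1/d_o1 = +0.1637.
d_o2 = 59.0 − (-12.54) = 71.54 cm.
f₂ = −23.0 cm (diverging).
Lens 2: 1/d_i2 = 1/(-23.0) − 1/(71.54) = -0.05746, so d_i2 = -17.40 cm; m₂ = −d_i2/d_o2 = +0.2433.
m = m₁·m₂ = (+0.1637)(+0.2433) = +0.0398.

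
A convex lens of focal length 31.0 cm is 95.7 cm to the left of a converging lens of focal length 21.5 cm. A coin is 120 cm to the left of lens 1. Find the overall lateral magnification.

m = +0.231

Lens 1: 1/d_i1 = 1/(31.0) − 1/(120) = 0.02392, so d_i1 = 41.80 cm; m₁ = −d_i1/d_o1 = -0.3483.
d_o2 = 95.7 − (41.80) = 53.90 cm.
Lens 2: 1/d_i2 = 1/(21.5) − 1/(53.90) = 0.02796, so d_i2 = 35.77 cm; m₂ = −d_i2/d_o2 = -0.6636.
m = m₁·m₂ = (-0.3483)(-0.6636) = +0.231.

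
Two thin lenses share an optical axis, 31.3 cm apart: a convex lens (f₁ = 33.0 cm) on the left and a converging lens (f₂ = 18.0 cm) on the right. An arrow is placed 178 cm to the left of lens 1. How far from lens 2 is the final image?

Lens 1: 1/d_i1 = 1/f₁ − 1/d_o1 = 1/(33.0) − 1/(178) = 0.02469, so d_i1 = 40.51 cm.
The intermediate image is 40.51 cm to the right of lens 1, which lies 9.210 cm to the right of lens 2 — a virtual object — so d_o2 = −9.210 cm.
Lens 2: 1/d_i2 = 1/f₂ − 1/d_o2 = 1/(18.0) − 1/(-9.210) = 0.1641, so d_i2 = 6.09 cm.
The final image is real, 6.09 cm to the right of lens 2 (overall magnification ≈ -0.15).

6.09 cm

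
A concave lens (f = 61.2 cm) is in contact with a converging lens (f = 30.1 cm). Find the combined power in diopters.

P = +1.69 D

P₁ = 1/f₁ = 1/(-0.612 m) = -1.634 D; P₂ = 1/f₂ = 1/(0.301 m) = +3.322 D.
For thin lenses in contact, P = P₁ + P₂ = (-1.634) + (+3.322) = +1.69 D.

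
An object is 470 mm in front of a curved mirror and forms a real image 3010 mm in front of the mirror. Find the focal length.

f = 407 mm (concave)

Real image ⇒ d_i = +3010 mm.
1/f = 1/d_o + 1/d_i = 1/(470) + 1/(3010) = 0.002460, so f = 407 mm.
Since f is positive, the curved mirror is concave.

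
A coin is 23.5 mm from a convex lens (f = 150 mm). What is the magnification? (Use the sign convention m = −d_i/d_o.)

1/d_i = 1/f − 1/d_o = 1/(150.0) − 1/(23.5) = -0.03589, so d_i = -27.87 mm.
m = −d_i/d_o = −(-27.87)/(23.5) = +1.19.
The image is virtual, upright and enlarged, on the same side as the object.

m = +1.19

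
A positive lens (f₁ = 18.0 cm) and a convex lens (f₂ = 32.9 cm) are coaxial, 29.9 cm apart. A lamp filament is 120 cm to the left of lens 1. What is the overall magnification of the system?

Lens 1: 1/d_i1 = 1/(18.0) − 1/(120) = 0.04722, so d_i1 = 21.18 cm; m₁ = −d_i1/d_o1 = -0.1765.
d_o2 = 29.9 − (21.18) = 8.720 cm.
Lens 2: 1/d_i2 = 1/(32.9) − 1/(8.720) = -0.08428, so d_i2 = -11.86 cm; m₂ = −d_i2/d_o2 = +1.361.
m = m₁·m₂ = (-0.1765)(+1.361) = -0.240.

m = -0.240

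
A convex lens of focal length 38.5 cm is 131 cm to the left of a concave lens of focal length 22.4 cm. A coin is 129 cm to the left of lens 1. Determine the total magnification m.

Lens 1: 1/d_i1 = 1/(38.5) − 1/(129) = 0.01822, so d_i1 = 54.88 cm; m₁ = −d_i1/d_o1 = -0.4254.
d_o2 = 131 − (54.88) = 76.12 cm.
f₂ = −22.4 cm (diverging).
Lens 2: 1/d_i2 = 1/(-22.4) − 1/(76.12) = -0.05778, so d_i2 = -17.31 cm; m₂ = −d_i2/d_o2 = +0.2274.
m = m₁·m₂ = (-0.4254)(+0.2274) = -0.0967.

m = -0.0967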